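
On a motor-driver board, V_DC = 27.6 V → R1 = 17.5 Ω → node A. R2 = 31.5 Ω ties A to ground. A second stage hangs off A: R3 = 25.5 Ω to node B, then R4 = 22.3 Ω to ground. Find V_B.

V_B ≈ 6.70 V

Looking into the second stage from A: R3 + R4 = 47.80 Ω appears in parallel with R2.
Effective lower resistance at A: R2 ‖ 47.80 = 18.99 Ω.
First divider: V_A = V_DC · 18.99/(17.5 + 18.99) = 14.36 V.
Then the unloaded second divider: V_B = V_A × R4/(R3+R4) = 14.36 × 0.4665 = 6.701 V.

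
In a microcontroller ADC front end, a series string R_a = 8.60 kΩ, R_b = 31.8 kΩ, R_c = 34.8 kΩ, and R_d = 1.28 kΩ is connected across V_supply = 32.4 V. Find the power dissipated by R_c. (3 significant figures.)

ΣR = 76.48 kΩ → I = 32.4/76.48 = 0.4236 mA.
V(R_c) = I·R = 14.74 V; P = V·I = 14.74 × 0.4236 = 6.246 mW.

P ≈ 6.25 mW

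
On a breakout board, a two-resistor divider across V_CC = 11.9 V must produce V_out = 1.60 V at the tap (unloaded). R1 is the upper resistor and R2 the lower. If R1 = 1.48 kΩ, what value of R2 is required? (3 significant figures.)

V_out/V_CC = R2/(R1+R2) = 0.1345.
Rearranging, R2 = R1·k/(1−k) = 1.48 × 0.1553 = 0.2299 kΩ.

R2 ≈ 0.230 kΩ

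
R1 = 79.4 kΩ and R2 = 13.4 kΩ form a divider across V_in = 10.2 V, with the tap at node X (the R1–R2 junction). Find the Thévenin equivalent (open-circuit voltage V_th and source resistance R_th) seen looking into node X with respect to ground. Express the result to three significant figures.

Open-circuit (no load on X): V_th = V_in · R2/(R1 + R2) = 10.2 × 13.4/(79.40 + 13.4) = 1.473 V.
With V_in suppressed (replaced by a short), R_th = R1 ‖ R2 = (79.40 × 13.4)/(79.40 + 13.4) = 11.47 kΩ.

V_th ≈ 1.47 V, R_th ≈ 11.5 kΩ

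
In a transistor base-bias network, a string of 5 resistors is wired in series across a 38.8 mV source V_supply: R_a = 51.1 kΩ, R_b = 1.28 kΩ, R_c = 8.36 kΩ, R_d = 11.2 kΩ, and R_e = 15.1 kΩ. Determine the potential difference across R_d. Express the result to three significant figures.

Series total: ΣR = 51.1 + 1.28 + 8.36 + 11.2 + 15.1 = 87.04 kΩ.
By the voltage-divider rule, V = 38.8 × 11.20/87.04 = 4.993 mV.

V ≈ 4.99 mV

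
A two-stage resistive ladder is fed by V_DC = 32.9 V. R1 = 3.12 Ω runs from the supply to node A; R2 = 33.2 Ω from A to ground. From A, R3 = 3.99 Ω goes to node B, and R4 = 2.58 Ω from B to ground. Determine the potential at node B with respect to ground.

Looking into the second stage from A: R3 + R4 = 6.570 Ω appears in parallel with R2.
R2 ‖ (R3+R4) = 5.485 Ω.
V_A = 32.9 × 5.485/(3.12 + 5.485) = 20.97 V.
V_B = V_A × 0.3927 = 8.235 V.

V_B ≈ 8.24 V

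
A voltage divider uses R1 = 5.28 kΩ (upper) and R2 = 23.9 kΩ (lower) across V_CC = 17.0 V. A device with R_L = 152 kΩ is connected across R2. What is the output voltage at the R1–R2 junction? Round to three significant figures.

V_out ≈ 13.5 V

The load sits in parallel with R2, giving an effective lower resistance R2' = R2·R_L/(R2+R_L) = 20.65 kΩ.
Then V_out = V_CC · R2'/(R1 + R2') = 17.0 × 20.65/25.93 = 13.54 V.
(Unloaded it would be 13.9 V; the load pulls it down.)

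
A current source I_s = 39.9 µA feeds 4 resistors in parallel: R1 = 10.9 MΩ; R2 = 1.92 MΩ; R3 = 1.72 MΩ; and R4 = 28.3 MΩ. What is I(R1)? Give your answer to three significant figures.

I ≈ 2.98 µA

Conductances: ΣG = 1/10.9 + 1/1.92 + 1/1.72 + 1/28.3 = 1.229 (1/MΩ).
Current divider: I(R1) = I_s · G_k/ΣG = 39.9 × (0.09174/1.229) = 39.9 × 0.07463 = 2.978 µA.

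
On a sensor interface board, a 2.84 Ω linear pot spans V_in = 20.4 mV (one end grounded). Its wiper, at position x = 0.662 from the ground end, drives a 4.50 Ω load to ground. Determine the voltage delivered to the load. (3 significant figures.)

Lower segment x·R_p = 1.880 Ω; upper segment (1−x)·R_p = 0.9599 Ω.
Lower segment in parallel with the load: 1.880 ‖ 4.50 = 1.326 Ω.
V_out = 20.4 × 1.326/(0.9599 + 1.326) = 11.83 mV.
(Unloaded: V_out = x·V_in = 13.5 mV.)

V_out ≈ 11.8 mV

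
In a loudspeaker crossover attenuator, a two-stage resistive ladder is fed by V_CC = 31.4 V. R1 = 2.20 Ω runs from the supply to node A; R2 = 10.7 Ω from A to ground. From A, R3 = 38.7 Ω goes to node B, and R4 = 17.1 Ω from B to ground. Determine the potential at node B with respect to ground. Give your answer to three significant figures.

V_B ≈ 7.73 V

Node A sees R2 in parallel with the series input of stage 2, R3 + R4 = 55.80 Ω.
Effective lower resistance at A: R2 ‖ 55.80 = 8.978 Ω.
First divider: V_A = V_CC · 8.978/(2.20 + 8.978) = 25.22 V.
Then the unloaded second divider: V_B = V_A × R4/(R3+R4) = 25.22 × 0.3065 = 7.729 V.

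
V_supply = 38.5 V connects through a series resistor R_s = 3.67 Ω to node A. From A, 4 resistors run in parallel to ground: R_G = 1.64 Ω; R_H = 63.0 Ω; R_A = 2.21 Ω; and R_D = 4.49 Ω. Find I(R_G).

Parallel bank: R_p = 1/(1/1.64 + 1/63.0 + 1/2.21 + 1/4.49) = 0.7687 Ω.
V_A by voltage divider: V_A = 38.5 × 0.7687/(3.67 + 0.7687) = 6.668 V.
I(R_G) = V_A / R_G = 6.668/1.64 = 4.066 A.
(Check via current divider: I_total = 8.674 A; share G_k/ΣG = 0.4687 → same result.)

I ≈ 4.07 A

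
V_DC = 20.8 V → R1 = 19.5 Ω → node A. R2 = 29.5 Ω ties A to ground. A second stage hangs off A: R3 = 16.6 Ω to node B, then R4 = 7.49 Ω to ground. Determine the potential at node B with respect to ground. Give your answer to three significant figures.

The second stage (R3 + R4 = 24.09 Ω) loads node A in parallel with R2.
Effective lower resistance at A: R2 ‖ 24.09 = 13.26 Ω.
V_A = 20.8 × 13.26/(19.5 + 13.26) = 8.419 V.
Stage 2 is unloaded, so V_B = V_A · R4/(R3+R4) = 8.419 × 7.49/24.09 = 2.618 V.

V_B ≈ 2.62 V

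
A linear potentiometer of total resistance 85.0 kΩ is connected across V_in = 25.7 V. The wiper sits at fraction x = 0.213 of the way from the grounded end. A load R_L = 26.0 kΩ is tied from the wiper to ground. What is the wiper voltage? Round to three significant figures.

The pot divides into 66.89 kΩ above the wiper and 18.11 kΩ below.
R_L loads the lower segment: effective lower R = 10.67 kΩ.
Loaded-divider output: V_out = 25.7 × 0.1376 = 3.536 V.

V_out ≈ 3.54 V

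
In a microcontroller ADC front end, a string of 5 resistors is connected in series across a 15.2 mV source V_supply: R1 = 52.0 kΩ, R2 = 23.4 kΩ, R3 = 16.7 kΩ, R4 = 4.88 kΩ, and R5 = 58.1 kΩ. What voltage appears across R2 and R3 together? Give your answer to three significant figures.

Total series resistance ΣR = 52.0 + 23.4 + 16.7 + 4.88 + 58.1 = 155.1 kΩ.
R_{R2..R3} = 23.4 + 16.7 = 40.10 kΩ.
V = V_supply · R/ΣR = 15.2 × 0.2586 = 3.930 mV.

V ≈ 3.93 mV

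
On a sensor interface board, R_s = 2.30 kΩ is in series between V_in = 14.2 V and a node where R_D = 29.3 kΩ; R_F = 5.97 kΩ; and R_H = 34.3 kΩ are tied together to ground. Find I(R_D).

Parallel bank: R_p = 1/(1/29.3 + 1/5.97 + 1/34.3) = 4.333 kΩ.
V_A by voltage divider: V_A = 14.2 × 4.333/(2.30 + 4.333) = 9.276 V.
Branch current I = V_A/R_D = 9.276/29.3 = 0.3166 mA.

I ≈ 0.317 mA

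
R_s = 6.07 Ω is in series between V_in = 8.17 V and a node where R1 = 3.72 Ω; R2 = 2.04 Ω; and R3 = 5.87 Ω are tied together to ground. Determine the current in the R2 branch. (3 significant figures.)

I ≈ 0.603 A

Equivalent of the parallel group: R_p = 1.076 Ω.
Node voltage V_A = V_in · R_p/(R_s + R_p) = 8.17 × 0.1506 = 1.230 V.
Branch current I = V_A/R2 = 1.230/2.04 = 0.6030 A.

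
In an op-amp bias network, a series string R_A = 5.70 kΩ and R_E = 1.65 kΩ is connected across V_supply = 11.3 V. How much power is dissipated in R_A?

Series current I = V_supply/ΣR = 11.3/7.350 = 1.537 mA.
P = I²R = 2.364 × 5.70 = 13.47 mW.

P ≈ 13.5 mW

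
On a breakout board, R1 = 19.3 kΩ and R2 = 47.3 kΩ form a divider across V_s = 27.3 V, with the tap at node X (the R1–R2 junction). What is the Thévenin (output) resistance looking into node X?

Looking into X with the source shorted: R_th = R1·R2/(R1+R2) = 19.30 × 47.3/66.60 = 13.71 kΩ.

R_th ≈ 13.7 kΩ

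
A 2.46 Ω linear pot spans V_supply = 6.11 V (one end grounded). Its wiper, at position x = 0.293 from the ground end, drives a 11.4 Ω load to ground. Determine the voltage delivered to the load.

V_out ≈ 1.71 V

Split the track: R_lower = x·R_p = 0.7208 Ω, R_upper = (1−x)·R_p = 1.739 Ω.
(x·R_p) ‖ R_L = 0.6779 Ω.
V_out = 6.11 × 0.6779/(1.739 + 0.6779) = 1.714 V.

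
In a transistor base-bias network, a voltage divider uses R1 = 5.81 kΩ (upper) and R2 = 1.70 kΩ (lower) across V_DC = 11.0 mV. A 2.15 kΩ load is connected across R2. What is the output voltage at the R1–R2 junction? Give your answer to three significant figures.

First combine the lower leg with the load: R2 ‖ R_L = 0.9494 kΩ.
Then V_out = V_DC · R2'/(R1 + R2') = 11.0 × 0.9494/6.759 = 1.545 mV.

V_out ≈ 1.54 mV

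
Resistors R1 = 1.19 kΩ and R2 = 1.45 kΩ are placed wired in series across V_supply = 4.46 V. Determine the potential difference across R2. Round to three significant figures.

V ≈ 2.45 V

Total series resistance ΣR = 1.19 + 1.45 = 2.640 kΩ.
Voltage divider: V = V_supply · (1.450 / 2.640) = 4.46 × 0.5492 = 2.450 V.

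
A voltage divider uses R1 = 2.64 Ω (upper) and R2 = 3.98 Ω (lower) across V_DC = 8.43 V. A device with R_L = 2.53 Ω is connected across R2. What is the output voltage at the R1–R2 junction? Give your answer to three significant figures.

R2 ‖ R_L = (3.98 × 2.53)/(3.98 + 2.53) = 1.547 Ω.
Voltage divider with the loaded lower leg: V_out = 8.43 × 1.547/(2.64 + 1.547) = 8.43 × 0.3694 = 3.114 V.

V_out ≈ 3.11 V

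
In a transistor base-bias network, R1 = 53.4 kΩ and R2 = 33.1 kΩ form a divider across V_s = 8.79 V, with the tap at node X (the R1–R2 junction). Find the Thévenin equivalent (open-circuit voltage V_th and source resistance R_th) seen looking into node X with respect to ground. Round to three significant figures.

V_th ≈ 3.36 V, R_th ≈ 20.4 kΩ

Open-circuit (no load on X): V_th = V_s · R2/(R1 + R2) = 8.79 × 33.1/(53.40 + 33.1) = 3.364 V.
Zeroing V_s shorts the top of R1 to ground, so R_th = R1 ‖ R2 = 20.43 kΩ.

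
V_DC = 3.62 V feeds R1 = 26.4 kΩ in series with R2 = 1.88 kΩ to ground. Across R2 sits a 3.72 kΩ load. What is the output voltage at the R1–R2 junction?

V_out ≈ 0.164 V

First combine the lower leg with the load: R2 ‖ R_L = 1.249 kΩ.
Voltage divider with the loaded lower leg: V_out = 3.62 × 1.249/(26.4 + 1.249) = 3.62 × 0.04517 = 0.1635 V.
(Unloaded it would be 0.241 V; the load pulls it down.)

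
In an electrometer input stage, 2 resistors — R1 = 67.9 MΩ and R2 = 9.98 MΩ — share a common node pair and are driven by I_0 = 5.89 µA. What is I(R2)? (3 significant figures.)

Two-branch current divider: I_k = I_0 · R_other/(R_1 + R_2).
I(R2) = 5.89 × 67.9/(67.9 + 9.98) = 5.89 × 0.8719 = 5.135 µA.

I ≈ 5.14 µA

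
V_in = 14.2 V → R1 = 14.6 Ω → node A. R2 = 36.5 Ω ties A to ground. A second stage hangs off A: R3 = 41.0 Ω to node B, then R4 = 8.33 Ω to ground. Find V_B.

V_B ≈ 1.41 V

The second stage (R3 + R4 = 49.33 Ω) loads node A in parallel with R2.
Effective lower resistance at A: R2 ‖ 49.33 = 20.98 Ω.
First divider: V_A = V_in · 20.98/(14.6 + 20.98) = 8.373 V.
V_B = V_A × 0.1689 = 1.414 V.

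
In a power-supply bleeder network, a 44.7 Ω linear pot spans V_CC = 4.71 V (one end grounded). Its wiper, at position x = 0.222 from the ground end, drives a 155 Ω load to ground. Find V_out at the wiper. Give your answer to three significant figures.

Lower segment x·R_p = 9.923 Ω; upper segment (1−x)·R_p = 34.78 Ω.
Lower segment in parallel with the load: 9.923 ‖ 155 = 9.326 Ω.
Then V_out = V_CC · 9.326/(34.78 + 9.326) = 0.9960 V.
(Unloaded: V_out = x·V_CC = 1.05 V.)

V_out ≈ 0.996 V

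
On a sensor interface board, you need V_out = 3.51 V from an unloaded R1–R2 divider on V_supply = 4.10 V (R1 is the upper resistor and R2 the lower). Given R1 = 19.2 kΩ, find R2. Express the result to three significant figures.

V_out/V_supply = R2/(R1+R2) = 0.8561.
R2 = R1 · 0.8561/(1 − 0.8561) = 114.2 kΩ.

R2 ≈ 114 kΩ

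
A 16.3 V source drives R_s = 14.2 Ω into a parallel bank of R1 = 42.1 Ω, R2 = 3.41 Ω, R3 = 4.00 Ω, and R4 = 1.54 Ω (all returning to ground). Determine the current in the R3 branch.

Combine the parallel branches: R_p = (1/42.1 + 1/3.41 + 1/4.00 + 1/1.54)⁻¹ = 0.8221 Ω.
V_A = 16.3 × 0.8221/15.02 = 0.8921 V.
I(R3) = V_A / R3 = 0.8921/4.00 = 0.2230 A.

I ≈ 0.223 A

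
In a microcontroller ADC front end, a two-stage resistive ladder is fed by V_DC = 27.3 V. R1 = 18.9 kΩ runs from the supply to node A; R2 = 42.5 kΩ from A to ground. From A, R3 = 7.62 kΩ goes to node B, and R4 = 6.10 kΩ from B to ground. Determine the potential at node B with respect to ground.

V_B ≈ 4.30 V

Node A sees R2 in parallel with the series input of stage 2, R3 + R4 = 13.72 kΩ.
Effective lower resistance at A: R2 ‖ 13.72 = 10.37 kΩ.
So V_A = 27.3 × 0.3543 = 9.673 V.
V_B = V_A × 0.4446 = 4.301 V.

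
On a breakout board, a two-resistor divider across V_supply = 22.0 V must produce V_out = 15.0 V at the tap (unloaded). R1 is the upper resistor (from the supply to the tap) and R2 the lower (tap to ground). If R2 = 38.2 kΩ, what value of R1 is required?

Required fraction k = V_out/V_supply = 0.6818.
So R1 = R2 · (V_supply/V_out − 1) = 38.2 × (22.0/15.0 − 1) = 38.2 × 0.4667 = 17.83 kΩ.

R1 ≈ 17.8 kΩ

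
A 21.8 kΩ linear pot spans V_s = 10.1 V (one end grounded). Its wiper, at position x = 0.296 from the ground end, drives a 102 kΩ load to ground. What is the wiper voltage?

Split the track: R_lower = x·R_p = 6.453 kΩ, R_upper = (1−x)·R_p = 15.35 kΩ.
Lower segment in parallel with the load: 6.453 ‖ 102 = 6.069 kΩ.
V_out = 10.1 × 6.069/(15.35 + 6.069) = 2.862 V.

V_out ≈ 2.86 V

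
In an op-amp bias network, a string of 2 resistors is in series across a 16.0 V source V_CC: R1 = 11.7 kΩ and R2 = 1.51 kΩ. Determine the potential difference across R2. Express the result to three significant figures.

Series total: ΣR = 11.7 + 1.51 = 13.21 kΩ.
V = V_CC · R/ΣR = 16.0 × 0.1143 = 1.829 V.

V ≈ 1.83 V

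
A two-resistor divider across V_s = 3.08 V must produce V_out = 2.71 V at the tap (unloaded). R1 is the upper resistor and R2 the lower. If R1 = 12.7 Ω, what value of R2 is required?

V_out/V_s = R2/(R1+R2) = 0.8799.
So R2 = R1 · V_out/(V_s − V_out) = 12.7 × 2.71/(3.08 − 2.71) = 12.7 × 7.324 = 93.02 Ω.

R2 ≈ 93.0 Ω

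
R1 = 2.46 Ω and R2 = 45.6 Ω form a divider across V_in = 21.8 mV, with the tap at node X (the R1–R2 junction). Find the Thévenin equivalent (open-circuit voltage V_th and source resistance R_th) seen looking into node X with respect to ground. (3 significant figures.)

V_th ≈ 20.7 mV, R_th ≈ 2.33 Ω

V_th is the unloaded tap voltage: V_in · R2/(R1+R2) = 21.8 × 0.9488 = 20.68 mV.
Looking into X with the source shorted: R_th = R1·R2/(R1+R2) = 2.460 × 45.6/48.06 = 2.334 Ω.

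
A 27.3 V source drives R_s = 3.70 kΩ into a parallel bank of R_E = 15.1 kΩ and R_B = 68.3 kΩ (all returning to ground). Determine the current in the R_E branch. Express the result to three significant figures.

I ≈ 1.39 mA

Equivalent of the parallel group: R_p = 12.37 kΩ.
Node voltage V_A = V_CC · R_p/(R_s + R_p) = 27.3 × 0.7697 = 21.01 V.
I(R_E) = V_A / R_E = 21.01/15.1 = 1.392 mA.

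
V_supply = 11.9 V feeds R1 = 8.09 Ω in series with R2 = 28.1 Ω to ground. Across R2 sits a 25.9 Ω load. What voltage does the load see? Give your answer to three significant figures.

The load sits in parallel with R2, giving an effective lower resistance R2' = R2·R_L/(R2+R_L) = 13.48 Ω.
Voltage divider with the loaded lower leg: V_out = 11.9 × 13.48/(8.09 + 13.48) = 11.9 × 0.6249 = 7.436 V.

V_out ≈ 7.44 V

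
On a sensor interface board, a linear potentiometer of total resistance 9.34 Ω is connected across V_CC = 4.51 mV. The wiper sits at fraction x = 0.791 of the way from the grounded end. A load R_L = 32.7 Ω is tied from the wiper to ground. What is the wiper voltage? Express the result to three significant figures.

V_out ≈ 3.41 mV

Lower segment x·R_p = 7.388 Ω; upper segment (1−x)·R_p = 1.952 Ω.
Lower segment in parallel with the load: 7.388 ‖ 32.7 = 6.026 Ω.
Loaded-divider output: V_out = 4.51 × 0.7553 = 3.407 mV.
(Unloaded: V_out = x·V_CC = 3.57 mV.)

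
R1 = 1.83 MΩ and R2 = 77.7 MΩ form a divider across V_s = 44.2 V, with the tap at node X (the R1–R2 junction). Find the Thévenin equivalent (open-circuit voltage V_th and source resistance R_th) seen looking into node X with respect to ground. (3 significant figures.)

V_th ≈ 43.2 V, R_th ≈ 1.79 MΩ

Open-circuit (no load on X): V_th = V_s · R2/(R1 + R2) = 44.2 × 77.7/(1.830 + 77.7) = 43.18 V.
Looking into X with the source shorted: R_th = R1·R2/(R1+R2) = 1.830 × 77.7/79.53 = 1.788 MΩ.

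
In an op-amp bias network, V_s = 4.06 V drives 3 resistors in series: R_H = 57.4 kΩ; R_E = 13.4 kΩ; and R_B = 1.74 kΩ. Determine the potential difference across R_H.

V ≈ 3.21 V

Total series resistance ΣR = 57.4 + 13.4 + 1.74 = 72.54 kΩ.
By the voltage-divider rule, V = 4.06 × 57.40/72.54 = 3.213 V.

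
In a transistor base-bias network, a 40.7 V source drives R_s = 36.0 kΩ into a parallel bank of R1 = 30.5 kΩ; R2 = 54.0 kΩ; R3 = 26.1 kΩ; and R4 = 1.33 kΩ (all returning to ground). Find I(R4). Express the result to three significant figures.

I ≈ 0.978 mA

Equivalent of the parallel group: R_p = 1.188 kΩ.
Node voltage V_A = V_supply · R_p/(R_s + R_p) = 40.7 × 0.03196 = 1.301 V.
Branch current I = V_A/R4 = 1.301/1.33 = 0.9779 mA.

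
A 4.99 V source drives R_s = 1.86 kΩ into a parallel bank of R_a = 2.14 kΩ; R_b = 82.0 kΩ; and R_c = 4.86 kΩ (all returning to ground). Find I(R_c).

I ≈ 0.451 mA

Combine the parallel branches: R_p = (1/2.14 + 1/82.0 + 1/4.86)⁻¹ = 1.459 kΩ.
V_A = 4.99 × 1.459/3.319 = 2.194 V.
Branch current I = V_A/R_c = 2.194/4.86 = 0.4514 mA.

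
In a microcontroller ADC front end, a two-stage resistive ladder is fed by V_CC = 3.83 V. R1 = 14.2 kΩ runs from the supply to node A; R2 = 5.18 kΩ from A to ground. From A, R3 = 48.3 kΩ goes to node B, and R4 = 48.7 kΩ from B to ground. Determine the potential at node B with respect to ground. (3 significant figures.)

Looking into the second stage from A: R3 + R4 = 97.00 kΩ appears in parallel with R2.
Effective lower resistance at A: R2 ‖ 97.00 = 4.917 kΩ.
First divider: V_A = V_CC · 4.917/(14.2 + 4.917) = 0.9852 V.
V_B = V_A × 0.5021 = 0.4946 V.

V_B ≈ 0.495 V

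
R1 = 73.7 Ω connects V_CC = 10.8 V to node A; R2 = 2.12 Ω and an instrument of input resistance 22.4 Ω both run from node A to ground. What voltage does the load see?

V_out ≈ 0.277 V

First combine the lower leg with the load: R2 ‖ R_L = 1.937 Ω.
Voltage divider with the loaded lower leg: V_out = 10.8 × 1.937/(73.7 + 1.937) = 10.8 × 0.02561 = 0.2765 V.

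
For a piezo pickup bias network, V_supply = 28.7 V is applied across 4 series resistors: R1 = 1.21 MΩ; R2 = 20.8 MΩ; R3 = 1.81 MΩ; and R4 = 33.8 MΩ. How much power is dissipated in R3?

The common current is I = 28.7/57.62 = 0.4981 µA.
V(R3) = I·R = 0.9015 V; P = V·I = 0.9015 × 0.4981 = 0.4491 µW.

P ≈ 0.449 µW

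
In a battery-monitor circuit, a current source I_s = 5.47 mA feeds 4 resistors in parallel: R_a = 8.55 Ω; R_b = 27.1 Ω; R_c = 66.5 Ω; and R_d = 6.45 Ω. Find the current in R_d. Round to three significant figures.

I ≈ 2.62 mA

ΣG = 1/8.55 + 1/27.1 + 1/66.5 + 1/6.45 = 0.3239.
By the current-divider rule, I = I_s · G_k/ΣG = 5.47 × 0.4786 = 2.618 mA.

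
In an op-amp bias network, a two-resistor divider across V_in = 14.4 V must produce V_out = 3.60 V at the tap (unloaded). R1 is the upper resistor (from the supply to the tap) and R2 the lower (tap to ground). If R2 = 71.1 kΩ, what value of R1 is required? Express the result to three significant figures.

Required fraction k = V_out/V_in = 0.2500.
So R1 = R2 · (V_in/V_out − 1) = 71.1 × (14.4/3.60 − 1) = 71.1 × 3.000 = 213.3 kΩ.

R1 ≈ 213 kΩ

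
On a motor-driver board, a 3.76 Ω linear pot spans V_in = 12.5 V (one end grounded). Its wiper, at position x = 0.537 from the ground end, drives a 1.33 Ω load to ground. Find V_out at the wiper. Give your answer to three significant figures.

Split the track: R_lower = x·R_p = 2.019 Ω, R_upper = (1−x)·R_p = 1.741 Ω.
(x·R_p) ‖ R_L = 0.8018 Ω.
Then V_out = V_in · 0.8018/(1.741 + 0.8018) = 3.942 V.
(Unloaded: V_out = x·V_in = 6.71 V.)

V_out ≈ 3.94 V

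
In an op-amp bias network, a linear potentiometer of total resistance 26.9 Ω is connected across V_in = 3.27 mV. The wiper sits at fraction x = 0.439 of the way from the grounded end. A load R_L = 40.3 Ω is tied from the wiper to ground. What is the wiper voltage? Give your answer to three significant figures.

V_out ≈ 1.23 mV

Lower segment x·R_p = 11.81 Ω; upper segment (1−x)·R_p = 15.09 Ω.
Lower segment in parallel with the load: 11.81 ‖ 40.3 = 9.133 Ω.
Then V_out = V_in · 9.133/(15.09 + 9.133) = 1.233 mV.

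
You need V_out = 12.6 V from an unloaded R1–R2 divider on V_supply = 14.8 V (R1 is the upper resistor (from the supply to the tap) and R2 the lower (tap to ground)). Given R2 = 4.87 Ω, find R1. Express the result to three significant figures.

R1 ≈ 0.850 Ω

The divider ratio is R2/(R1+R2) = 12.6/14.8 = 0.8514.
So R1 = R2 · (V_supply/V_out − 1) = 4.87 × (14.8/12.6 − 1) = 4.87 × 0.1746 = 0.8503 Ω.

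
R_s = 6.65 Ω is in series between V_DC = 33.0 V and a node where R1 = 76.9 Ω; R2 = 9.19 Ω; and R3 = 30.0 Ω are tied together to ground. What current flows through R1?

I ≈ 0.211 A

Combine the parallel branches: R_p = (1/76.9 + 1/9.19 + 1/30.0)⁻¹ = 6.445 Ω.
Node voltage V_A = V_DC · R_p/(R_s + R_p) = 33.0 × 0.4922 = 16.24 V.
I(R1) = V_A / R1 = 16.24/76.9 = 0.2112 A.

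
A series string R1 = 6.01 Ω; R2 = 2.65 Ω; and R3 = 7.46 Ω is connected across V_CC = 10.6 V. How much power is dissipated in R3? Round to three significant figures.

P ≈ 3.23 W

The common current is I = 10.6/16.12 = 0.6576 A.
P = I²R = 0.4324 × 7.46 = 3.226 W.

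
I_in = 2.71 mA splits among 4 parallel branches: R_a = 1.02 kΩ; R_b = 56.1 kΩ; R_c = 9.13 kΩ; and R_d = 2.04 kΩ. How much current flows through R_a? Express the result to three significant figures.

ΣG = 1/1.02 + 1/56.1 + 1/9.13 + 1/2.04 = 1.598.
R_a takes the fraction G_k/ΣG = 0.9804/1.598 = 0.6135, so I = 2.71 × 0.6135 = 1.663 mA.

I ≈ 1.66 mA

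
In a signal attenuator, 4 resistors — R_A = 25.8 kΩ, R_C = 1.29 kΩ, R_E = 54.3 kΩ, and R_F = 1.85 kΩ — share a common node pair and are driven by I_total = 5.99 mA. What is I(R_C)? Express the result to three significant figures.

Conductances: ΣG = 1/25.8 + 1/1.29 + 1/54.3 + 1/1.85 = 1.373 (1/kΩ).
Current divider: I(R_C) = I_total · G_k/ΣG = 5.99 × (0.7752/1.373) = 5.99 × 0.5646 = 3.382 mA.

I ≈ 3.38 mA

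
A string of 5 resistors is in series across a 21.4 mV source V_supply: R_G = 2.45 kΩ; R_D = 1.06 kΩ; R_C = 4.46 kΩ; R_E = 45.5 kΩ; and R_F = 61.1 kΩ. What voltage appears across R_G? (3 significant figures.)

V ≈ 0.458 mV

ΣR = 2.45 + 1.06 + 4.46 + 45.5 + 61.1 = 114.6 kΩ.
By the voltage-divider rule, V = 21.4 × 2.450/114.6 = 0.4576 mV.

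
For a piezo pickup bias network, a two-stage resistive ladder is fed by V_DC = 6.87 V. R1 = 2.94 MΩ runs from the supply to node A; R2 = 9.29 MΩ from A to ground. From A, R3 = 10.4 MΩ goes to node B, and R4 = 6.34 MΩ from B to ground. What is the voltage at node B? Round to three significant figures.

V_B ≈ 1.74 V

Node A sees R2 in parallel with the series input of stage 2, R3 + R4 = 16.74 MΩ.
Effective lower resistance at A: R2 ‖ 16.74 = 5.974 MΩ.
First divider: V_A = V_DC · 5.974/(2.94 + 5.974) = 4.604 V.
Then the unloaded second divider: V_B = V_A × R4/(R3+R4) = 4.604 × 0.3787 = 1.744 V.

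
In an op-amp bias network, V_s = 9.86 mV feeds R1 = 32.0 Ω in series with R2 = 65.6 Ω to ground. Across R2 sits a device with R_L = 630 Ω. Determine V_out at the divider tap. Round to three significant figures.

V_out ≈ 6.41 mV

R2 ‖ R_L = (65.6 × 630)/(65.6 + 630) = 59.41 Ω.
Then V_out = V_s · R2'/(R1 + R2') = 9.86 × 59.41/91.41 = 6.408 mV.
(Unloaded it would be 6.63 mV; the load pulls it down.)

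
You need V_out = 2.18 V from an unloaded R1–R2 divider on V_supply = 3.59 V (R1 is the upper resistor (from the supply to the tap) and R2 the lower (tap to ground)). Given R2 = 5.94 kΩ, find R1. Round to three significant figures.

R1 ≈ 3.84 kΩ

Required fraction k = V_out/V_supply = 0.6072.
R1 = R2·(1/k − 1) = 5.94 × 0.6468 = 3.842 kΩ.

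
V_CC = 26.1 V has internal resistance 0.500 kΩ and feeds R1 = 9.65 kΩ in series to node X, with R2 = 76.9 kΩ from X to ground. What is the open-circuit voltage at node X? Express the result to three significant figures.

V_th ≈ 23.1 V

R1' = 0.500 + 9.65 = 10.15 kΩ (source resistance + R1).
With X open, the divider is unloaded: V_th = 26.1 × 76.9/87.05 = 23.06 V.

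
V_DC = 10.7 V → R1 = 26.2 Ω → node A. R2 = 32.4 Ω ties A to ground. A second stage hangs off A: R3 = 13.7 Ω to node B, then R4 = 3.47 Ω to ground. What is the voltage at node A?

V_A ≈ 3.21 V

Looking into the second stage from A: R3 + R4 = 17.17 Ω appears in parallel with R2.
Effective lower resistance at A: R2 ‖ 17.17 = 11.22 Ω.
First divider: V_A = V_DC · 11.22/(26.2 + 11.22) = 3.209 V.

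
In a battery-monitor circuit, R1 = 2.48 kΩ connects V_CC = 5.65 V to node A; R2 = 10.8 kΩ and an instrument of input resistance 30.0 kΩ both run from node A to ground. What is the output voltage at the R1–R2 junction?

V_out ≈ 4.31 V

R2 ‖ R_L = (10.8 × 30.0)/(10.8 + 30.0) = 7.941 kΩ.
Then V_out = V_CC · R2'/(R1 + R2') = 5.65 × 7.941/10.42 = 4.305 V.
(Unloaded it would be 4.59 V; the load pulls it down.)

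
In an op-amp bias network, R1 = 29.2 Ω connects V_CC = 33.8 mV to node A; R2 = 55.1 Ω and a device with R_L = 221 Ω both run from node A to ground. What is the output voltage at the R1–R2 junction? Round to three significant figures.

V_out ≈ 20.3 mV

R2 ‖ R_L = (55.1 × 221)/(55.1 + 221) = 44.10 Ω.
Then V_out = V_CC · R2'/(R1 + R2') = 33.8 × 44.10/73.30 = 20.34 mV.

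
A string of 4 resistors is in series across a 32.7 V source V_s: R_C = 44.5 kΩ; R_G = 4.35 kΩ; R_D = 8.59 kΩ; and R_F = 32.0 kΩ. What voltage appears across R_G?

Total series resistance ΣR = 44.5 + 4.35 + 8.59 + 32.0 = 89.44 kΩ.
By the voltage-divider rule, V = 32.7 × 4.350/89.44 = 1.590 V.

V ≈ 1.59 V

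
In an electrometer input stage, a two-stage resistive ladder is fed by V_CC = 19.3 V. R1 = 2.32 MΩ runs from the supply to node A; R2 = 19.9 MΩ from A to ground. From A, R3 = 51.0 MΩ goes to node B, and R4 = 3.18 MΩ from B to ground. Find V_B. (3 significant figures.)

Node A sees R2 in parallel with the series input of stage 2, R3 + R4 = 54.18 MΩ.
Effective lower resistance at A: R2 ‖ 54.18 = 14.55 MΩ.
V_A = 19.3 × 14.55/(2.32 + 14.55) = 16.65 V.
Then the unloaded second divider: V_B = V_A × R4/(R3+R4) = 16.65 × 0.05869 = 0.9770 V.

V_B ≈ 0.977 V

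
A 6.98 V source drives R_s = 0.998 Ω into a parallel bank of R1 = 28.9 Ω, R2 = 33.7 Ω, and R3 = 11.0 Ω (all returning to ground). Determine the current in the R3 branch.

Parallel bank: R_p = 1/(1/28.9 + 1/33.7 + 1/11.0) = 6.444 Ω.
V_A by voltage divider: V_A = 6.98 × 6.444/(0.998 + 6.444) = 6.044 V.
Branch current I = V_A/R3 = 6.044/11.0 = 0.5494 A.
(Check via current divider: I_total = 0.9379 A; share G_k/ΣG = 0.5858 → same result.)

I ≈ 0.549 A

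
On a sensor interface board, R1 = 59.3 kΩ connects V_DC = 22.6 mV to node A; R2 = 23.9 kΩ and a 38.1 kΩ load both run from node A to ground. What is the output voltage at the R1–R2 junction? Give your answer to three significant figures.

The load sits in parallel with R2, giving an effective lower resistance R2' = R2·R_L/(R2+R_L) = 14.69 kΩ.
Then V_out = V_DC · R2'/(R1 + R2') = 22.6 × 14.69/73.99 = 4.486 mV.

V_out ≈ 4.49 mV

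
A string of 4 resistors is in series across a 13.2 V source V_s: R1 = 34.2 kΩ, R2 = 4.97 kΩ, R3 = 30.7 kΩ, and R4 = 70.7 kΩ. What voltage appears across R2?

Total series resistance ΣR = 34.2 + 4.97 + 30.7 + 70.7 = 140.6 kΩ.
V = V_s · R/ΣR = 13.2 × 0.03536 = 0.4667 V.

V ≈ 0.467 V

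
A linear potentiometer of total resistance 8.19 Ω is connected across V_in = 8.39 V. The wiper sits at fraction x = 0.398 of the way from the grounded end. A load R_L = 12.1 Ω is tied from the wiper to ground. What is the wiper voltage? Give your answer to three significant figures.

V_out ≈ 2.87 V

Lower segment x·R_p = 3.260 Ω; upper segment (1−x)·R_p = 4.930 Ω.
(x·R_p) ‖ R_L = 2.568 Ω.
V_out = 8.39 × 2.568/(4.930 + 2.568) = 2.873 V.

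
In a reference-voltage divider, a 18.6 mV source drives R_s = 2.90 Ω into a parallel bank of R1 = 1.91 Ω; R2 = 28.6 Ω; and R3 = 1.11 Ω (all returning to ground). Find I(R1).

I ≈ 1.86 mA

Combine the parallel branches: R_p = (1/1.91 + 1/28.6 + 1/1.11)⁻¹ = 0.6852 Ω.
V_A = 18.6 × 0.6852/3.585 = 3.555 mV.
Branch current I = V_A/R1 = 3.555/1.91 = 1.861 mA.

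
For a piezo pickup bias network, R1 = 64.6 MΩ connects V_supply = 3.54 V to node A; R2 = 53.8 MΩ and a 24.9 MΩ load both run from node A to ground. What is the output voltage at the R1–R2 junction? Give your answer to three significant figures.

The load sits in parallel with R2, giving an effective lower resistance R2' = R2·R_L/(R2+R_L) = 17.02 MΩ.
Then V_out = V_supply · R2'/(R1 + R2') = 3.54 × 17.02/81.62 = 0.7383 V.

V_out ≈ 0.738 V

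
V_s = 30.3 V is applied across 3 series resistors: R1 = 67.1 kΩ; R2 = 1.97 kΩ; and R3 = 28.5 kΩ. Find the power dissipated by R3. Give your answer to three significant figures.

ΣR = 97.57 kΩ → I = 30.3/97.57 = 0.3105 mA.
P(R3) = I²·R3 = (0.3105)² × 28.5 = 2.749 mW.

P ≈ 2.75 mW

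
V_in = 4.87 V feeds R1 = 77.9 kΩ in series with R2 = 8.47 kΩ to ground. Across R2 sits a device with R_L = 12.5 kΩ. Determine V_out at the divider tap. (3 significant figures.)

The load sits in parallel with R2, giving an effective lower resistance R2' = R2·R_L/(R2+R_L) = 5.049 kΩ.
Then V_out = V_in · R2'/(R1 + R2') = 4.87 × 5.049/82.95 = 0.2964 V.
(Unloaded it would be 0.478 V; the load pulls it down.)

V_out ≈ 0.296 V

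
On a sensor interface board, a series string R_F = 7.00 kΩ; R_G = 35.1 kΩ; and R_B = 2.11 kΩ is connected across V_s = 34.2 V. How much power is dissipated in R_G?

P ≈ 21.0 mW

Series current I = V_s/ΣR = 34.2/44.21 = 0.7736 mA.
P = I²R = 0.5984 × 35.1 = 21.00 mW.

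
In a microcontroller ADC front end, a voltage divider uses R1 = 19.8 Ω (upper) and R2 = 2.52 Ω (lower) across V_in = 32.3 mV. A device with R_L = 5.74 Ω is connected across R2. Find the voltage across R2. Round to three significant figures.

R2 ‖ R_L = (2.52 × 5.74)/(2.52 + 5.74) = 1.751 Ω.
Now apply the divider: V_out = 32.3 × 0.08126 = 2.625 mV.

V_out ≈ 2.62 mV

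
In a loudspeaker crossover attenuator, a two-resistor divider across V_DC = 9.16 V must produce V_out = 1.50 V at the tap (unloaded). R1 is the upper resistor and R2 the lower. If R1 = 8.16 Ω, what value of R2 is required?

The divider ratio is R2/(R1+R2) = 1.50/9.16 = 0.1638.
R2 = R1 · 0.1638/(1 − 0.1638) = 1.598 Ω.

R2 ≈ 1.60 Ω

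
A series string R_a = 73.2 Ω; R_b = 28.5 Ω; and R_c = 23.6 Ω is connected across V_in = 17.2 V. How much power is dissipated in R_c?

ΣR = 125.3 Ω → I = 17.2/125.3 = 0.1373 A.
P(R_c) = I²·R_c = (0.1373)² × 23.6 = 0.4447 W.

P ≈ 0.445 W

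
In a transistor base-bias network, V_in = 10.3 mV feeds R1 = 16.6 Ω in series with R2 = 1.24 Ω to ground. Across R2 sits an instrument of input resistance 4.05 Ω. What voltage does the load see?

First combine the lower leg with the load: R2 ‖ R_L = 0.9493 Ω.
Voltage divider with the loaded lower leg: V_out = 10.3 × 0.9493/(16.6 + 0.9493) = 10.3 × 0.05410 = 0.5572 mV.

V_out ≈ 0.557 mV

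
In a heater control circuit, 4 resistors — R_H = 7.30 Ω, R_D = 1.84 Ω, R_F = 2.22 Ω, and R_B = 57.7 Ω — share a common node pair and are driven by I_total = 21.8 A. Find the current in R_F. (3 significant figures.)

I ≈ 8.55 A

ΣG = 1/7.30 + 1/1.84 + 1/2.22 + 1/57.7 = 1.148.
R_F takes the fraction G_k/ΣG = 0.4505/1.148 = 0.3923, so I = 21.8 × 0.3923 = 8.552 A.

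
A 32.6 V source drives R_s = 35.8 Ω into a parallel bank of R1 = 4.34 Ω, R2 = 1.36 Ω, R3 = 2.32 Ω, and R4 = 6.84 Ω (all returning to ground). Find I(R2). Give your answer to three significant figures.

Combine the parallel branches: R_p = (1/4.34 + 1/1.36 + 1/2.32 + 1/6.84)⁻¹ = 0.6481 Ω.
V_A = 32.6 × 0.6481/36.45 = 0.5797 V.
Branch current I = V_A/R2 = 0.5797/1.36 = 0.4262 A.

I ≈ 0.426 A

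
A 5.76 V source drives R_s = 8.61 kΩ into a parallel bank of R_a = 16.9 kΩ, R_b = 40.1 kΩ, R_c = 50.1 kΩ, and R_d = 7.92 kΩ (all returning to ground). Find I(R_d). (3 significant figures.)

Equivalent of the parallel group: R_p = 4.342 kΩ.
Node voltage V_A = V_DC · R_p/(R_s + R_p) = 5.76 × 0.3352 = 1.931 V.
Branch current I = V_A/R_d = 1.931/7.92 = 0.2438 mA.

I ≈ 0.244 mA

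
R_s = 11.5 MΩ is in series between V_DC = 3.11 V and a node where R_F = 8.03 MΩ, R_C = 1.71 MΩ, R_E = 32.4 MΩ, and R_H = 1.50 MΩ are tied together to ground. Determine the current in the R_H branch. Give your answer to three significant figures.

I ≈ 0.121 µA

Combine the parallel branches: R_p = (1/8.03 + 1/1.71 + 1/32.4 + 1/1.50)⁻¹ = 0.7108 MΩ.
Node voltage V_A = V_DC · R_p/(R_s + R_p) = 3.11 × 0.05821 = 0.1810 V.
Branch current I = V_A/R_H = 0.1810/1.50 = 0.1207 µA.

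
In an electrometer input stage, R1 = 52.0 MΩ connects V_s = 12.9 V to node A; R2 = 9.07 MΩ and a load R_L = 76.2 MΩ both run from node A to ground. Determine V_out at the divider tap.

R2 ‖ R_L = (9.07 × 76.2)/(9.07 + 76.2) = 8.105 MΩ.
Voltage divider with the loaded lower leg: V_out = 12.9 × 8.105/(52.0 + 8.105) = 12.9 × 0.1349 = 1.740 V.
(Unloaded it would be 1.92 V; the load pulls it down.)

V_out ≈ 1.74 V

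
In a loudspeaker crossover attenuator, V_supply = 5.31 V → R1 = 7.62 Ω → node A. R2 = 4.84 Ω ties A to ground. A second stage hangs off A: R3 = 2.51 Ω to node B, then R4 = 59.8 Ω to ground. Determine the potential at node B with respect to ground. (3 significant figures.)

V_B ≈ 1.89 V

The second stage (R3 + R4 = 62.31 Ω) loads node A in parallel with R2.
R2 ‖ (R3+R4) = 4.491 Ω.
So V_A = 5.31 × 0.3708 = 1.969 V.
Stage 2 is unloaded, so V_B = V_A · R4/(R3+R4) = 1.969 × 59.8/62.31 = 1.890 V.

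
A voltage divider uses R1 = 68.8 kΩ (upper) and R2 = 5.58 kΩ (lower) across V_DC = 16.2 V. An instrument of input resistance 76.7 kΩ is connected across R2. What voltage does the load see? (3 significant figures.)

R2 ‖ R_L = (5.58 × 76.7)/(5.58 + 76.7) = 5.202 kΩ.
Voltage divider with the loaded lower leg: V_out = 16.2 × 5.202/(68.8 + 5.202) = 16.2 × 0.07029 = 1.139 V.

V_out ≈ 1.14 V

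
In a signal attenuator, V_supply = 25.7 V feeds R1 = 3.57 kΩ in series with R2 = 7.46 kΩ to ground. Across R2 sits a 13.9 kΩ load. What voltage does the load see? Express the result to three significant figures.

First combine the lower leg with the load: R2 ‖ R_L = 4.855 kΩ.
Then V_out = V_supply · R2'/(R1 + R2') = 25.7 × 4.855/8.425 = 14.81 V.

V_out ≈ 14.8 V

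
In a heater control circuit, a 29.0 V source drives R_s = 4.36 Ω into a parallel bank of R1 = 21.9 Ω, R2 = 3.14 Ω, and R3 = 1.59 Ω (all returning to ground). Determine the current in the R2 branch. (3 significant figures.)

I ≈ 1.73 A

Parallel bank: R_p = 1/(1/21.9 + 1/3.14 + 1/1.59) = 1.007 Ω.
V_A = 29.0 × 1.007/5.367 = 5.441 V.
Branch current I = V_A/R2 = 5.441/3.14 = 1.733 A.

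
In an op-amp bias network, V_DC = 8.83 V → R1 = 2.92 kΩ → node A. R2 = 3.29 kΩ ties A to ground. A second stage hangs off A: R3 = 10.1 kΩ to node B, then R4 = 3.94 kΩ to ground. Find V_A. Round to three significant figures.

The second stage (R3 + R4 = 14.04 kΩ) loads node A in parallel with R2.
R2 ‖ (R3+R4) = 2.665 kΩ.
V_A = 8.83 × 2.665/(2.92 + 2.665) = 4.214 V.

V_A ≈ 4.21 V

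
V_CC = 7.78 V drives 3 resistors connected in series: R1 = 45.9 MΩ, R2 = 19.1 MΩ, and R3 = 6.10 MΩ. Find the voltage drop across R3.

Total series resistance ΣR = 45.9 + 19.1 + 6.10 = 71.10 MΩ.
V = V_CC · R/ΣR = 7.78 × 0.08579 = 0.6675 V.

V ≈ 0.667 V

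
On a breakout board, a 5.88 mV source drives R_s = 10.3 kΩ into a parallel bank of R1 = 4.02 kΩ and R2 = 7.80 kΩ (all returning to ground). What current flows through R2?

I ≈ 0.154 µA

Equivalent of the parallel group: R_p = 2.653 kΩ.
V_A by voltage divider: V_A = 5.88 × 2.653/(10.3 + 2.653) = 1.204 mV.
Branch current I = V_A/R2 = 1.204/7.80 = 0.1544 µA.
(Equivalently: I_total = 0.4540 µA, then current-divider fraction G_k/ΣG = 0.3401.)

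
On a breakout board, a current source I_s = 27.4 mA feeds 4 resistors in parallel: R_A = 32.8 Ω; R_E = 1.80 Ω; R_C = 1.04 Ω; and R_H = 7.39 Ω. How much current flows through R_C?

Conductances: ΣG = 1/32.8 + 1/1.80 + 1/1.04 + 1/7.39 = 1.683 (1/Ω).
Current divider: I(R_C) = I_s · G_k/ΣG = 27.4 × (0.9615/1.683) = 27.4 × 0.5714 = 15.66 mA.

I ≈ 15.7 mA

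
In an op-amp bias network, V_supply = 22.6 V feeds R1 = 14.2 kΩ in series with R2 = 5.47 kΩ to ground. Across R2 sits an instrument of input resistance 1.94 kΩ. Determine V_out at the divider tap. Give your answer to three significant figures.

The load sits in parallel with R2, giving an effective lower resistance R2' = R2·R_L/(R2+R_L) = 1.432 kΩ.
Now apply the divider: V_out = 22.6 × 0.09161 = 2.070 V.

V_out ≈ 2.07 V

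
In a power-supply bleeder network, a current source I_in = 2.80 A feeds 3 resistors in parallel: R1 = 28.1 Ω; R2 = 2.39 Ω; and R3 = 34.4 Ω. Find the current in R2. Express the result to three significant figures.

Total conductance ΣG = 1/28.1 + 1/2.39 + 1/34.4 = 0.4831 (units of 1/Ω).
R2 takes the fraction G_k/ΣG = 0.4184/0.4831 = 0.8662, so I = 2.80 × 0.8662 = 2.425 A.

I ≈ 2.43 A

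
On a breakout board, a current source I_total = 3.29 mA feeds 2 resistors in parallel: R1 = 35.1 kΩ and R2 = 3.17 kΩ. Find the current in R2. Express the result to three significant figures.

I ≈ 3.02 mA

With just two branches, the current splits inversely with resistance.
So I = 3.29 × 35.1/38.27 = 3.017 mA.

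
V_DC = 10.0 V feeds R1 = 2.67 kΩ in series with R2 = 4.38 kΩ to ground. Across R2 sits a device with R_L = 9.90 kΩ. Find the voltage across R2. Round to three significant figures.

The load sits in parallel with R2, giving an effective lower resistance R2' = R2·R_L/(R2+R_L) = 3.037 kΩ.
Now apply the divider: V_out = 10.0 × 0.5321 = 5.321 V.
(Unloaded it would be 6.21 V; the load pulls it down.)

V_out ≈ 5.32 V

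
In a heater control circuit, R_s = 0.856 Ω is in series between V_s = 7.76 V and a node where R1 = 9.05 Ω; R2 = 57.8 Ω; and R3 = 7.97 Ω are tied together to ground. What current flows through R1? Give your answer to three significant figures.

Parallel bank: R_p = 1/(1/9.05 + 1/57.8 + 1/7.97) = 3.948 Ω.
V_A by voltage divider: V_A = 7.76 × 3.948/(0.856 + 3.948) = 6.377 V.
I(R1) = V_A / R1 = 6.377/9.05 = 0.7047 A.

I ≈ 0.705 A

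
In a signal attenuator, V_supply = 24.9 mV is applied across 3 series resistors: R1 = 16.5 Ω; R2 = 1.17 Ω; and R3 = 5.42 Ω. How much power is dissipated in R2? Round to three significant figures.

Series current I = V_supply/ΣR = 24.9/23.09 = 1.078 mA.
V(R2) = I·R = 1.262 mV; P = V·I = 1.262 × 1.078 = 1.361 µW.

P ≈ 1.36 µW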